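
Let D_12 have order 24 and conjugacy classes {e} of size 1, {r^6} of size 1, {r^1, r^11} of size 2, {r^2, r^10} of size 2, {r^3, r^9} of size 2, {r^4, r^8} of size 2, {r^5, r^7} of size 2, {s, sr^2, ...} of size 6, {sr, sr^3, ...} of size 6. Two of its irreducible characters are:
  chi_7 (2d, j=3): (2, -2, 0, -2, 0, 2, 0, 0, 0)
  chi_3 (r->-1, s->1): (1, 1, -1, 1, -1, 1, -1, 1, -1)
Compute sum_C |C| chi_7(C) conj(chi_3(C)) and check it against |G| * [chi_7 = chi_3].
Sum = 0; so <chi_7, chi_3> = 0 (distinct irreducibles are orthogonal).

Why: Compute term by term over conjugacy classes (|C| * chi_7(C) * conj(chi_3(C))):
  1*(2)*conj(1) + 1*(-2)*conj(1) + 2*(0)*conj(-1) + 2*(-2)*conj(1) + 2*(0)*conj(-1) + 2*(2)*conj(1) + 2*(0)*conj(-1) + 6*(0)*conj(1) + 6*(0)*conj(-1)
  = (2) + (-2) + (0) + (-4) + (0) + (4) + (0) + (0) + (0)
  = 0.
Dividing by |G| = 24 gives 0/24 = 0, matching the row-orthogonality relation <chi_7, chi_3> = [chi_7 = chi_3].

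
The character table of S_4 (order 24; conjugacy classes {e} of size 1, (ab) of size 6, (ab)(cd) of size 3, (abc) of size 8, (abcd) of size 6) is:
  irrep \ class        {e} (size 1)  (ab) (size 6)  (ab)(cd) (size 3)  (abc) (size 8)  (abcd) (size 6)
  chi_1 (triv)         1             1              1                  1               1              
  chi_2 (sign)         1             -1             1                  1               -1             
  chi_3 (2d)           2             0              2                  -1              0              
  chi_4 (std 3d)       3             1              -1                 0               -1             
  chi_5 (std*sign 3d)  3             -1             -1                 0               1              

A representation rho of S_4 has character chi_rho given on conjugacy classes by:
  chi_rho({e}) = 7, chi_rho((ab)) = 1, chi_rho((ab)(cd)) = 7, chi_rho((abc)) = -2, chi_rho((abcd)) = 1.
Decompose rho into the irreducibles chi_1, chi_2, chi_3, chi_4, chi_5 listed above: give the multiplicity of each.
Multiplicities: chi_1: 1, chi_2: 0, chi_3: 3, chi_4: 0, chi_5: 0.

Derivation: Use <chi_rho, chi> = (1/|G|) sum_C |C| * chi_rho(C) * conj(chi(C)) with |G| = 24 for each irreducible chi in the table:
  <chi_rho, chi_1> = (1/24)[1*(7)*conj(1) + 6*(1)*conj(1) + 3*(7)*conj(1) + 8*(-2)*conj(1) + 6*(1)*conj(1)]
      = (1/24)[(7) + (6) + (21) + (-16) + (6)] = 24/24 = 1
  <chi_rho, chi_2> = (1/24)[1*(7)*conj(1) + 6*(1)*conj(-1) + 3*(7)*conj(1) + 8*(-2)*conj(1) + 6*(1)*conj(-1)]
      = (1/24)[(7) + (-6) + (21) + (-16) + (-6)] = 0/24 = 0
  <chi_rho, chi_3> = (1/24)[1*(7)*conj(2) + 6*(1)*conj(0) + 3*(7)*conj(2) + 8*(-2)*conj(-1) + 6*(1)*conj(0)]
      = (1/24)[(14) + (0) + (42) + (16) + (0)] = 72/24 = 3
  <chi_rho, chi_4> = (1/24)[1*(7)*conj(3) + 6*(1)*conj(1) + 3*(7)*conj(-1) + 8*(-2)*conj(0) + 6*(1)*conj(-1)]
      = (1/24)[(21) + (6) + (-21) + (0) + (-6)] = 0/24 = 0
  <chi_rho, chi_5> = (1/24)[1*(7)*conj(3) + 6*(1)*conj(-1) + 3*(7)*conj(-1) + 8*(-2)*conj(0) + 6*(1)*conj(1)]
      = (1/24)[(21) + (-6) + (-21) + (0) + (6)] = 0/24 = 0
Dimension check: dim(rho) = sum (mult * dim) = 1*1 + 0*1 + 3*2 + 0*3 + 0*3 = 7 = chi_rho(e) = 7.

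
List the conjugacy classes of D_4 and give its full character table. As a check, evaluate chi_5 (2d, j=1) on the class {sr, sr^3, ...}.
Conjugacy classes: {e} of size 1, {r^2} of size 1, {r^1, r^3} of size 2, {s, sr^2, ...} of size 2, {sr, sr^3, ...} of size 2.
Character table:
  irrep \ class              {e} (size 1)  {r^2} (size 1)  {r^1, r^3} (size 2)  {s, sr^2, ...} (size 2)  {sr, sr^3, ...} (size 2)
  chi_1 (triv)               1             1               1                    1                        1                       
  chi_2 (sign: r->1, s->-1)  1             1               1                    -1                       -1                      
  chi_3 (r->-1, s->1)        1             1               -1                   1                        -1                      
  chi_4 (r->-1, s->-1)       1             1               -1                   -1                       1                       
  chi_5 (2d, j=1)            2             -2              0                    0                        0                       

Spot check: chi_5 (2d, j=1) on {sr, sr^3, ...} = 0.

Why: D_4 has order 2*4 = 8 with 5 conjugacy classes, hence 5 irreducibles. Sum of squared dims 1 + 1 + 1 + 1 + 4 = 8 = |G|. Linear characters come from the abelianisation; the 2-dimensional irreps have character r^k -> 2*cos(2*pi*j*k/4), reflections -> 0.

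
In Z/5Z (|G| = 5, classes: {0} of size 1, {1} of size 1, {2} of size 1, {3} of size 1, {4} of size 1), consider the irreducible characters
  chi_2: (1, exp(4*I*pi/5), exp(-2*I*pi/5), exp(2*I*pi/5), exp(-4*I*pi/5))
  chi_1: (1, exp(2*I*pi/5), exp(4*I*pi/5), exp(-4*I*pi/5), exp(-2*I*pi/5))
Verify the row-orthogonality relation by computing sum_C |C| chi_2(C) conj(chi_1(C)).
Sum = 0; so <chi_2, chi_1> = 0 (distinct irreducibles are orthogonal).

Why: Compute term by term over conjugacy classes (|C| * chi_2(C) * conj(chi_1(C))):
  1*(1)*conj(1) + 1*(exp(4*I*pi/5))*conj(exp(2*I*pi/5)) + 1*(exp(-2*I*pi/5))*conj(exp(4*I*pi/5)) + 1*(exp(2*I*pi/5))*conj(exp(-4*I*pi/5)) + 1*(exp(-4*I*pi/5))*conj(exp(-2*I*pi/5))
  = (1) + (exp(2*I*pi/5)) + (exp(4*I*pi/5)) + (exp(-4*I*pi/5)) + (exp(-2*I*pi/5))
  = 0.
(Exp terms are combined using exp(i*s)*conj(exp(i*t)) = exp(i*(s-t)), and sums of them are collapsed using the identity that for every m > 1 the m distinct m-th roots of unity sum to 0, e.g. 1 + exp(2*I*pi/3) + exp(-2*I*pi/3) = 0.)
Dividing by |G| = 5 gives 0/5 = 0, matching the row-orthogonality relation <chi_2, chi_1> = [chi_2 = chi_1].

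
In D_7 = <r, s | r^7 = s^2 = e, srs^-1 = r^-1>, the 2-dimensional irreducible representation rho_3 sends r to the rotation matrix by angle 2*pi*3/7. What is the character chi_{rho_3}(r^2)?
chi_{rho_3}(r^2) = 2*cos(2*pi*3*2/7) = 2*cos(2*pi/7)

Reasoning: rho_3(r^2) is rotation by angle 2*pi*3*2/7, whose trace is 2*cos(2*pi*3*2/7) = 2*cos(2*pi/7).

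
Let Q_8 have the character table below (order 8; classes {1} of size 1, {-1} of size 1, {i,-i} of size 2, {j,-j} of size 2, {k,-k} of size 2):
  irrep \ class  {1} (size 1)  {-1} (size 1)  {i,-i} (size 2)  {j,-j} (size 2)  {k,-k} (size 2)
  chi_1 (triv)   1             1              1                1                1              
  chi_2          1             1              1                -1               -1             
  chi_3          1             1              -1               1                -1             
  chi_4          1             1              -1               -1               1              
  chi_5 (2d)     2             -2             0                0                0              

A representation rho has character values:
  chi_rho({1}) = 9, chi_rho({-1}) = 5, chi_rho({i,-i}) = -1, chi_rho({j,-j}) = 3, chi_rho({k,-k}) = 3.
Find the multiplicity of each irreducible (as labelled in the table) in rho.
Multiplicities: chi_1: 3, chi_2: 0, chi_3: 2, chi_4: 2, chi_5: 1.

Working: Use <chi_rho, chi> = (1/|G|) sum_C |C| * chi_rho(C) * conj(chi(C)) with |G| = 8 for each irreducible chi in the table:
  <chi_rho, chi_1> = (1/8)[1*(9)*conj(1) + 1*(5)*conj(1) + 2*(-1)*conj(1) + 2*(3)*conj(1) + 2*(3)*conj(1)]
      = (1/8)[(9) + (5) + (-2) + (6) + (6)] = 24/8 = 3
  <chi_rho, chi_2> = (1/8)[1*(9)*conj(1) + 1*(5)*conj(1) + 2*(-1)*conj(1) + 2*(3)*conj(-1) + 2*(3)*conj(-1)]
      = (1/8)[(9) + (5) + (-2) + (-6) + (-6)] = 0/8 = 0
  <chi_rho, chi_3> = (1/8)[1*(9)*conj(1) + 1*(5)*conj(1) + 2*(-1)*conj(-1) + 2*(3)*conj(1) + 2*(3)*conj(-1)]
      = (1/8)[(9) + (5) + (2) + (6) + (-6)] = 16/8 = 2
  <chi_rho, chi_4> = (1/8)[1*(9)*conj(1) + 1*(5)*conj(1) + 2*(-1)*conj(-1) + 2*(3)*conj(-1) + 2*(3)*conj(1)]
      = (1/8)[(9) + (5) + (2) + (-6) + (6)] = 16/8 = 2
  <chi_rho, chi_5> = (1/8)[1*(9)*conj(2) + 1*(5)*conj(-2) + 2*(-1)*conj(0) + 2*(3)*conj(0) + 2*(3)*conj(0)]
      = (1/8)[(18) + (-10) + (0) + (0) + (0)] = 8/8 = 1
Dimension check: dim(rho) = sum (mult * dim) = 3*1 + 0*1 + 2*1 + 2*1 + 1*2 = 9 = chi_rho(e) = 9.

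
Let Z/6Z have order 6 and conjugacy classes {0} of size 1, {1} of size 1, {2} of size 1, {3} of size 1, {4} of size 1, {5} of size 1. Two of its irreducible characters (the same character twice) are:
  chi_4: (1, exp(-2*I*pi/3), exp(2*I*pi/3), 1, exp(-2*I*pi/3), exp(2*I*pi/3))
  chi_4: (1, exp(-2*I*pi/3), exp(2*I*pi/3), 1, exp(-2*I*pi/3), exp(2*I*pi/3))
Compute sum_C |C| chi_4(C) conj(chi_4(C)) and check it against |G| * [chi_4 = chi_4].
Sum = 6 = |G| = 6; so <chi_4, chi_4> = 1 (norm-1 confirms irreducibility).

Justification: Compute term by term over conjugacy classes (|C| * chi_4(C) * conj(chi_4(C))):
  1*(1)*conj(1) + 1*(exp(-2*I*pi/3))*conj(exp(-2*I*pi/3)) + 1*(exp(2*I*pi/3))*conj(exp(2*I*pi/3)) + 1*(1)*conj(1) + 1*(exp(-2*I*pi/3))*conj(exp(-2*I*pi/3)) + 1*(exp(2*I*pi/3))*conj(exp(2*I*pi/3))
  = (1) + (1) + (1) + (1) + (1) + (1)
  = 6.
(Exp terms are combined using exp(i*s)*conj(exp(i*t)) = exp(i*(s-t)), and sums of them are collapsed using the identity that for every m > 1 the m distinct m-th roots of unity sum to 0, e.g. 1 + exp(2*I*pi/3) + exp(-2*I*pi/3) = 0.)
Dividing by |G| = 6 gives 6/6 = 1, matching the row-orthogonality relation <chi_4, chi_4> = [chi_4 = chi_4].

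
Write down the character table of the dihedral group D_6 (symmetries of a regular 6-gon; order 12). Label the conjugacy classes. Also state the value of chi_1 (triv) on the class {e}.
Conjugacy classes: {e} of size 1, {r^3} of size 1, {r^1, r^5} of size 2, {r^2, r^4} of size 2, {s, sr^2, ...} of size 3, {sr, sr^3, ...} of size 3.
Character table:
  irrep \ class              {e} (size 1)  {r^3} (size 1)  {r^1, r^5} (size 2)  {r^2, r^4} (size 2)  {s, sr^2, ...} (size 3)  {sr, sr^3, ...} (size 3)
  chi_1 (triv)               1             1               1                    1                    1                        1                       
  chi_2 (sign: r->1, s->-1)  1             1               1                    1                    -1                       -1                      
  chi_3 (r->-1, s->1)        1             -1              -1                   1                    1                        -1                      
  chi_4 (r->-1, s->-1)       1             -1              -1                   1                    -1                       1                       
  chi_5 (2d, j=1)            2             -2              1                    -1                   0                        0                       
  chi_6 (2d, j=2)            2             2               -1                   -1                   0                        0                       

Spot check: chi_1 (triv) on {e} = 1.

Explanation: D_6 has order 2*6 = 12 with 6 conjugacy classes, hence 6 irreducibles. Sum of squared dims 1 + 1 + 1 + 1 + 4 + 4 = 12 = |G|. Linear characters come from the abelianisation; the 2-dimensional irreps have character r^k -> 2*cos(2*pi*j*k/6), reflections -> 0.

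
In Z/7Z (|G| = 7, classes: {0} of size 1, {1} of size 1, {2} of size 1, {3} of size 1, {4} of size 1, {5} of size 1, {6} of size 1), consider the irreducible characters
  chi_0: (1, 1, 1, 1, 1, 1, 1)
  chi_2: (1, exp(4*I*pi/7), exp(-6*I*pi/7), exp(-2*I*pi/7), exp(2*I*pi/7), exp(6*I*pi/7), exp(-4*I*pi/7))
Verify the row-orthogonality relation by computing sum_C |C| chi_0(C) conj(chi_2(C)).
Sum = 0; so <chi_0, chi_2> = 0 (distinct irreducibles are orthogonal).

Details: Compute term by term over conjugacy classes (|C| * chi_0(C) * conj(chi_2(C))):
  1*(1)*conj(1) + 1*(1)*conj(exp(4*I*pi/7)) + 1*(1)*conj(exp(-6*I*pi/7)) + 1*(1)*conj(exp(-2*I*pi/7)) + 1*(1)*conj(exp(2*I*pi/7)) + 1*(1)*conj(exp(6*I*pi/7)) + 1*(1)*conj(exp(-4*I*pi/7))
  = (1) + (exp(-4*I*pi/7)) + (exp(6*I*pi/7)) + (exp(2*I*pi/7)) + (exp(-2*I*pi/7)) + (exp(-6*I*pi/7)) + (exp(4*I*pi/7))
  = 0.
(Exp terms are combined using exp(i*s)*conj(exp(i*t)) = exp(i*(s-t)), and sums of them are collapsed using the identity that for every m > 1 the m distinct m-th roots of unity sum to 0, e.g. 1 + exp(2*I*pi/3) + exp(-2*I*pi/3) = 0.)
Dividing by |G| = 7 gives 0/7 = 0, matching the row-orthogonality relation <chi_0, chi_2> = [chi_0 = chi_2].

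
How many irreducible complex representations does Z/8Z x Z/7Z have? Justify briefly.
56

Argument: The number of irreducible complex representations of a finite group equals its number of conjugacy classes. Z/8Z x Z/7Z is abelian of order 56, so every element is its own conjugacy class: 56 classes, so Z/8Z x Z/7Z (order 56) has exactly 56 irreducible complex representations.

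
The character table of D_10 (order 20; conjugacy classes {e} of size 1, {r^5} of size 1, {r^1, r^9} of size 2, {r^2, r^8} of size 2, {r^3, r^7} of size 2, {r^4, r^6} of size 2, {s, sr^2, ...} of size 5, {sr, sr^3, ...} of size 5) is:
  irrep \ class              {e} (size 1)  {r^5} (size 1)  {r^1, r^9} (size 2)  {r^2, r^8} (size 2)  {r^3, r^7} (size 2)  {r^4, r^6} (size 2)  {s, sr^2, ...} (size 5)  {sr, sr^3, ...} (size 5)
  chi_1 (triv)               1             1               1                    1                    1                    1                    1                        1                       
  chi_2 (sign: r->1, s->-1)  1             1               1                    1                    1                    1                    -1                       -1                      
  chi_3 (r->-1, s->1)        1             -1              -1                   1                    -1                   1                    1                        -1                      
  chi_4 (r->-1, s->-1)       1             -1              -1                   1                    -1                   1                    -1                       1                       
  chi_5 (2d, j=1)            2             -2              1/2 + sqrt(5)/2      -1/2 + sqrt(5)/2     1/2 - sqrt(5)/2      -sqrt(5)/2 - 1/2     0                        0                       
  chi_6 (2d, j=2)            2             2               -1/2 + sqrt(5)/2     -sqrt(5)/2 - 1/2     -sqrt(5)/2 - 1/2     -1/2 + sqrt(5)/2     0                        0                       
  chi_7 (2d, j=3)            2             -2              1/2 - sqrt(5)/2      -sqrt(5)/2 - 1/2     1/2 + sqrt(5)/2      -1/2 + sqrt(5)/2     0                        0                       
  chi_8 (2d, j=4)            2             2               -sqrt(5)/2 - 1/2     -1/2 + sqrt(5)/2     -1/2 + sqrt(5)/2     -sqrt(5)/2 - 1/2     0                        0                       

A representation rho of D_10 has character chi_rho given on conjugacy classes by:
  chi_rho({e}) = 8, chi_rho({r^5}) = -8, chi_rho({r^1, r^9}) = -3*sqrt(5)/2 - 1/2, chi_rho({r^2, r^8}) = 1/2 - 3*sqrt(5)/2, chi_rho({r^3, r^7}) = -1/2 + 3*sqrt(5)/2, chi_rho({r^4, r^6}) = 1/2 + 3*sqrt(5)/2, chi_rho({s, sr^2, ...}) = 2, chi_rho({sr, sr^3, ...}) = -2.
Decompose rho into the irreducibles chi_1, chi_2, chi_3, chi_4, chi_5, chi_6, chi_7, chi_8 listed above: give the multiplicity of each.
Multiplicities: chi_1: 0, chi_2: 0, chi_3: 2, chi_4: 0, chi_5: 0, chi_6: 0, chi_7: 3, chi_8: 0.

Why: Use <chi_rho, chi> = (1/|G|) sum_C |C| * chi_rho(C) * conj(chi(C)) with |G| = 20 for each irreducible chi in the table:
  <chi_rho, chi_1> = (1/20)[1*(8)*conj(1) + 1*(-8)*conj(1) + 2*(-3*sqrt(5)/2 - 1/2)*conj(1) + 2*(1/2 - 3*sqrt(5)/2)*conj(1) + 2*(-1/2 + 3*sqrt(5)/2)*conj(1) + 2*(1/2 + 3*sqrt(5)/2)*conj(1) + 5*(2)*conj(1) + 5*(-2)*conj(1)]
      = (1/20)[(8) + (-8) + (-3*sqrt(5) - 1) + (1 - 3*sqrt(5)) + (-1 + 3*sqrt(5)) + (1 + 3*sqrt(5)) + (10) + (-10)] = 0/20 = 0
  <chi_rho, chi_2> = (1/20)[1*(8)*conj(1) + 1*(-8)*conj(1) + 2*(-3*sqrt(5)/2 - 1/2)*conj(1) + 2*(1/2 - 3*sqrt(5)/2)*conj(1) + 2*(-1/2 + 3*sqrt(5)/2)*conj(1) + 2*(1/2 + 3*sqrt(5)/2)*conj(1) + 5*(2)*conj(-1) + 5*(-2)*conj(-1)]
      = (1/20)[(8) + (-8) + (-3*sqrt(5) - 1) + (1 - 3*sqrt(5)) + (-1 + 3*sqrt(5)) + (1 + 3*sqrt(5)) + (-10) + (10)] = 0/20 = 0
  <chi_rho, chi_3> = (1/20)[1*(8)*conj(1) + 1*(-8)*conj(-1) + 2*(-3*sqrt(5)/2 - 1/2)*conj(-1) + 2*(1/2 - 3*sqrt(5)/2)*conj(1) + 2*(-1/2 + 3*sqrt(5)/2)*conj(-1) + 2*(1/2 + 3*sqrt(5)/2)*conj(1) + 5*(2)*conj(1) + 5*(-2)*conj(-1)]
      = (1/20)[(8) + (8) + (1 + 3*sqrt(5)) + (1 - 3*sqrt(5)) + (1 - 3*sqrt(5)) + (1 + 3*sqrt(5)) + (10) + (10)] = 40/20 = 2
  <chi_rho, chi_4> = (1/20)[1*(8)*conj(1) + 1*(-8)*conj(-1) + 2*(-3*sqrt(5)/2 - 1/2)*conj(-1) + 2*(1/2 - 3*sqrt(5)/2)*conj(1) + 2*(-1/2 + 3*sqrt(5)/2)*conj(-1) + 2*(1/2 + 3*sqrt(5)/2)*conj(1) + 5*(2)*conj(-1) + 5*(-2)*conj(1)]
      = (1/20)[(8) + (8) + (1 + 3*sqrt(5)) + (1 - 3*sqrt(5)) + (1 - 3*sqrt(5)) + (1 + 3*sqrt(5)) + (-10) + (-10)] = 0/20 = 0
  <chi_rho, chi_5> = (1/20)[1*(8)*conj(2) + 1*(-8)*conj(-2) + 2*(-3*sqrt(5)/2 - 1/2)*conj(1/2 + sqrt(5)/2) + 2*(1/2 - 3*sqrt(5)/2)*conj(-1/2 + sqrt(5)/2) + 2*(-1/2 + 3*sqrt(5)/2)*conj(1/2 - sqrt(5)/2) + 2*(1/2 + 3*sqrt(5)/2)*conj(-sqrt(5)/2 - 1/2) + 5*(2)*conj(0) + 5*(-2)*conj(0)]
      = (1/20)[(16) + (16) + (-8 - 2*sqrt(5)) + (-8 + 2*sqrt(5)) + (-8 + 2*sqrt(5)) + (-8 - 2*sqrt(5)) + (0) + (0)] = 0/20 = 0
  <chi_rho, chi_6> = (1/20)[1*(8)*conj(2) + 1*(-8)*conj(2) + 2*(-3*sqrt(5)/2 - 1/2)*conj(-1/2 + sqrt(5)/2) + 2*(1/2 - 3*sqrt(5)/2)*conj(-sqrt(5)/2 - 1/2) + 2*(-1/2 + 3*sqrt(5)/2)*conj(-sqrt(5)/2 - 1/2) + 2*(1/2 + 3*sqrt(5)/2)*conj(-1/2 + sqrt(5)/2) + 5*(2)*conj(0) + 5*(-2)*conj(0)]
      = (1/20)[(16) + (-16) + (-7 + sqrt(5)) + (sqrt(5) + 7) + (-7 - sqrt(5)) + (7 - sqrt(5)) + (0) + (0)] = 0/20 = 0
  <chi_rho, chi_7> = (1/20)[1*(8)*conj(2) + 1*(-8)*conj(-2) + 2*(-3*sqrt(5)/2 - 1/2)*conj(1/2 - sqrt(5)/2) + 2*(1/2 - 3*sqrt(5)/2)*conj(-sqrt(5)/2 - 1/2) + 2*(-1/2 + 3*sqrt(5)/2)*conj(1/2 + sqrt(5)/2) + 2*(1/2 + 3*sqrt(5)/2)*conj(-1/2 + sqrt(5)/2) + 5*(2)*conj(0) + 5*(-2)*conj(0)]
      = (1/20)[(16) + (16) + (7 - sqrt(5)) + (sqrt(5) + 7) + (sqrt(5) + 7) + (7 - sqrt(5)) + (0) + (0)] = 60/20 = 3
  <chi_rho, chi_8> = (1/20)[1*(8)*conj(2) + 1*(-8)*conj(2) + 2*(-3*sqrt(5)/2 - 1/2)*conj(-sqrt(5)/2 - 1/2) + 2*(1/2 - 3*sqrt(5)/2)*conj(-1/2 + sqrt(5)/2) + 2*(-1/2 + 3*sqrt(5)/2)*conj(-1/2 + sqrt(5)/2) + 2*(1/2 + 3*sqrt(5)/2)*conj(-sqrt(5)/2 - 1/2) + 5*(2)*conj(0) + 5*(-2)*conj(0)]
      = (1/20)[(16) + (-16) + (2*sqrt(5) + 8) + (-8 + 2*sqrt(5)) + (8 - 2*sqrt(5)) + (-8 - 2*sqrt(5)) + (0) + (0)] = 0/20 = 0
Dimension check: dim(rho) = sum (mult * dim) = 0*1 + 0*1 + 2*1 + 0*1 + 0*2 + 0*2 + 3*2 + 0*2 = 8 = chi_rho(e) = 8.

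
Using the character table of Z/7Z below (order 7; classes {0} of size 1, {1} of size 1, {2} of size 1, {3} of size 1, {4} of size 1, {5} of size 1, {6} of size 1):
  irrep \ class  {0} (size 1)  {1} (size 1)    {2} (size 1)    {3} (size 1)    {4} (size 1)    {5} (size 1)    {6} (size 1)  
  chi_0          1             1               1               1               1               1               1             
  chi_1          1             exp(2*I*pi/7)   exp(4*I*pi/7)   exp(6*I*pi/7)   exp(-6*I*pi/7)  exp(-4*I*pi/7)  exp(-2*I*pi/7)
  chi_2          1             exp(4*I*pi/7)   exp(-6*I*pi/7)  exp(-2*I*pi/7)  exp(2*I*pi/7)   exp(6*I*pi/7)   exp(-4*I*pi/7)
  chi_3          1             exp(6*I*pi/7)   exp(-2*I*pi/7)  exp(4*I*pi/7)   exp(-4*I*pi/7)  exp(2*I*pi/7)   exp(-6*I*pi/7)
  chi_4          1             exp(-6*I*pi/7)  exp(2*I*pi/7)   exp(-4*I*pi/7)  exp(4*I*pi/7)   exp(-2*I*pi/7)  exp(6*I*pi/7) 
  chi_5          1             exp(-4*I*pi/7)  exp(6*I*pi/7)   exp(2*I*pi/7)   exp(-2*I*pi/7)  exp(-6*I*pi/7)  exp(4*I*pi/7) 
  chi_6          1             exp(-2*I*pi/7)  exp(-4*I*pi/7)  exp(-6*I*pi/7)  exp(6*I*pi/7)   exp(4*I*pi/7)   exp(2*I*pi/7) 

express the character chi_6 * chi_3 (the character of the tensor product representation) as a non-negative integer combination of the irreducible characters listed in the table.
chi_6 tensor chi_3 = chi_2 (all other irreducibles have multiplicity 0).

Reasoning: The character of a tensor product is the pointwise product (chi_6 * chi_3)(C) = chi_6(C) * chi_3(C):
  {0}: (1)*(1), {1}: (exp(-2*I*pi/7))*(exp(6*I*pi/7)), {2}: (exp(-4*I*pi/7))*(exp(-2*I*pi/7)), {3}: (exp(-6*I*pi/7))*(exp(4*I*pi/7)), {4}: (exp(6*I*pi/7))*(exp(-4*I*pi/7)), {5}: (exp(4*I*pi/7))*(exp(2*I*pi/7)), {6}: (exp(2*I*pi/7))*(exp(-6*I*pi/7))
so (chi_6 * chi_3) takes values
  {0} -> 1, {1} -> exp(4*I*pi/7), {2} -> exp(-6*I*pi/7), {3} -> exp(-2*I*pi/7), {4} -> exp(2*I*pi/7), {5} -> exp(6*I*pi/7), {6} -> exp(-4*I*pi/7).
Now take the inner product of this character with each irreducible chi from the table, <chi_6*chi_3, chi> = (1/7) sum_C |C| (chi_6*chi_3)(C) conj(chi(C)):
  <chi_6*chi_3, chi_0> = (1/7)[1*(1)*conj(1) + 1*(exp(4*I*pi/7))*conj(1) + 1*(exp(-6*I*pi/7))*conj(1) + 1*(exp(-2*I*pi/7))*conj(1) + 1*(exp(2*I*pi/7))*conj(1) + 1*(exp(6*I*pi/7))*conj(1) + 1*(exp(-4*I*pi/7))*conj(1)]
      = (1/7)[(1) + (exp(4*I*pi/7)) + (exp(-6*I*pi/7)) + (exp(-2*I*pi/7)) + (exp(2*I*pi/7)) + (exp(6*I*pi/7)) + (exp(-4*I*pi/7))] = 0/7 = 0
  <chi_6*chi_3, chi_1> = (1/7)[1*(1)*conj(1) + 1*(exp(4*I*pi/7))*conj(exp(2*I*pi/7)) + 1*(exp(-6*I*pi/7))*conj(exp(4*I*pi/7)) + 1*(exp(-2*I*pi/7))*conj(exp(6*I*pi/7)) + 1*(exp(2*I*pi/7))*conj(exp(-6*I*pi/7)) + 1*(exp(6*I*pi/7))*conj(exp(-4*I*pi/7)) + 1*(exp(-4*I*pi/7))*conj(exp(-2*I*pi/7))]
      = (1/7)[(1) + (exp(2*I*pi/7)) + (exp(4*I*pi/7)) + (exp(6*I*pi/7)) + (exp(-6*I*pi/7)) + (exp(-4*I*pi/7)) + (exp(-2*I*pi/7))] = 0/7 = 0
  <chi_6*chi_3, chi_2> = (1/7)[1*(1)*conj(1) + 1*(exp(4*I*pi/7))*conj(exp(4*I*pi/7)) + 1*(exp(-6*I*pi/7))*conj(exp(-6*I*pi/7)) + 1*(exp(-2*I*pi/7))*conj(exp(-2*I*pi/7)) + 1*(exp(2*I*pi/7))*conj(exp(2*I*pi/7)) + 1*(exp(6*I*pi/7))*conj(exp(6*I*pi/7)) + 1*(exp(-4*I*pi/7))*conj(exp(-4*I*pi/7))]
      = (1/7)[(1) + (1) + (1) + (1) + (1) + (1) + (1)] = 7/7 = 1
  <chi_6*chi_3, chi_3> = (1/7)[1*(1)*conj(1) + 1*(exp(4*I*pi/7))*conj(exp(6*I*pi/7)) + 1*(exp(-6*I*pi/7))*conj(exp(-2*I*pi/7)) + 1*(exp(-2*I*pi/7))*conj(exp(4*I*pi/7)) + 1*(exp(2*I*pi/7))*conj(exp(-4*I*pi/7)) + 1*(exp(6*I*pi/7))*conj(exp(2*I*pi/7)) + 1*(exp(-4*I*pi/7))*conj(exp(-6*I*pi/7))]
      = (1/7)[(1) + (exp(-2*I*pi/7)) + (exp(-4*I*pi/7)) + (exp(-6*I*pi/7)) + (exp(6*I*pi/7)) + (exp(4*I*pi/7)) + (exp(2*I*pi/7))] = 0/7 = 0
  <chi_6*chi_3, chi_4> = (1/7)[1*(1)*conj(1) + 1*(exp(4*I*pi/7))*conj(exp(-6*I*pi/7)) + 1*(exp(-6*I*pi/7))*conj(exp(2*I*pi/7)) + 1*(exp(-2*I*pi/7))*conj(exp(-4*I*pi/7)) + 1*(exp(2*I*pi/7))*conj(exp(4*I*pi/7)) + 1*(exp(6*I*pi/7))*conj(exp(-2*I*pi/7)) + 1*(exp(-4*I*pi/7))*conj(exp(6*I*pi/7))]
      = (1/7)[(1) + (exp(-4*I*pi/7)) + (exp(6*I*pi/7)) + (exp(2*I*pi/7)) + (exp(-2*I*pi/7)) + (exp(-6*I*pi/7)) + (exp(4*I*pi/7))] = 0/7 = 0
  <chi_6*chi_3, chi_5> = (1/7)[1*(1)*conj(1) + 1*(exp(4*I*pi/7))*conj(exp(-4*I*pi/7)) + 1*(exp(-6*I*pi/7))*conj(exp(6*I*pi/7)) + 1*(exp(-2*I*pi/7))*conj(exp(2*I*pi/7)) + 1*(exp(2*I*pi/7))*conj(exp(-2*I*pi/7)) + 1*(exp(6*I*pi/7))*conj(exp(-6*I*pi/7)) + 1*(exp(-4*I*pi/7))*conj(exp(4*I*pi/7))]
      = (1/7)[(1) + (exp(-6*I*pi/7)) + (exp(2*I*pi/7)) + (exp(-4*I*pi/7)) + (exp(4*I*pi/7)) + (exp(-2*I*pi/7)) + (exp(6*I*pi/7))] = 0/7 = 0
  <chi_6*chi_3, chi_6> = (1/7)[1*(1)*conj(1) + 1*(exp(4*I*pi/7))*conj(exp(-2*I*pi/7)) + 1*(exp(-6*I*pi/7))*conj(exp(-4*I*pi/7)) + 1*(exp(-2*I*pi/7))*conj(exp(-6*I*pi/7)) + 1*(exp(2*I*pi/7))*conj(exp(6*I*pi/7)) + 1*(exp(6*I*pi/7))*conj(exp(4*I*pi/7)) + 1*(exp(-4*I*pi/7))*conj(exp(2*I*pi/7))]
      = (1/7)[(1) + (exp(6*I*pi/7)) + (exp(-2*I*pi/7)) + (exp(4*I*pi/7)) + (exp(-4*I*pi/7)) + (exp(2*I*pi/7)) + (exp(-6*I*pi/7))] = 0/7 = 0
(Exp terms are combined using exp(i*s)*conj(exp(i*t)) = exp(i*(s-t)), and sums of them are collapsed using the identity that for every m > 1 the m distinct m-th roots of unity sum to 0, e.g. 1 + exp(2*I*pi/3) + exp(-2*I*pi/3) = 0.)
Hence the multiplicities are chi_2: 1. Dimension check: dim(chi_6)*dim(chi_3) = 1*1 = 1 and sum (mult * dim) = 1*1 = 1.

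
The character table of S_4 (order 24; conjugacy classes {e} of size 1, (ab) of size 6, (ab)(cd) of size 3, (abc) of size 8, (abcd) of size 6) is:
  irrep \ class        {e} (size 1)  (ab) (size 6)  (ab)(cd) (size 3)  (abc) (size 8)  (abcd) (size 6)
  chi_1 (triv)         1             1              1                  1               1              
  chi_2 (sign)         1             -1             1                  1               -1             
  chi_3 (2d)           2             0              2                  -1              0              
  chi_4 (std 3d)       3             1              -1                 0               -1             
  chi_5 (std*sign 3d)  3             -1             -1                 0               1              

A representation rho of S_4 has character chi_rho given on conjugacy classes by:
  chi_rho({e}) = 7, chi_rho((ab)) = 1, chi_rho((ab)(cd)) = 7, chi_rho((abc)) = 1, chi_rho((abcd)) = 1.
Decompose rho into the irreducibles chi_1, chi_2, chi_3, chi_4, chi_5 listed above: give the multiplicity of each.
Multiplicities: chi_1: 2, chi_2: 1, chi_3: 2, chi_4: 0, chi_5: 0.

Solution. Use <chi_rho, chi> = (1/|G|) sum_C |C| * chi_rho(C) * conj(chi(C)) with |G| = 24 for each irreducible chi in the table:
  <chi_rho, chi_1> = (1/24)[1*(7)*conj(1) + 6*(1)*conj(1) + 3*(7)*conj(1) + 8*(1)*conj(1) + 6*(1)*conj(1)]
      = (1/24)[(7) + (6) + (21) + (8) + (6)] = 48/24 = 2
  <chi_rho, chi_2> = (1/24)[1*(7)*conj(1) + 6*(1)*conj(-1) + 3*(7)*conj(1) + 8*(1)*conj(1) + 6*(1)*conj(-1)]
      = (1/24)[(7) + (-6) + (21) + (8) + (-6)] = 24/24 = 1
  <chi_rho, chi_3> = (1/24)[1*(7)*conj(2) + 6*(1)*conj(0) + 3*(7)*conj(2) + 8*(1)*conj(-1) + 6*(1)*conj(0)]
      = (1/24)[(14) + (0) + (42) + (-8) + (0)] = 48/24 = 2
  <chi_rho, chi_4> = (1/24)[1*(7)*conj(3) + 6*(1)*conj(1) + 3*(7)*conj(-1) + 8*(1)*conj(0) + 6*(1)*conj(-1)]
      = (1/24)[(21) + (6) + (-21) + (0) + (-6)] = 0/24 = 0
  <chi_rho, chi_5> = (1/24)[1*(7)*conj(3) + 6*(1)*conj(-1) + 3*(7)*conj(-1) + 8*(1)*conj(0) + 6*(1)*conj(1)]
      = (1/24)[(21) + (-6) + (-21) + (0) + (6)] = 0/24 = 0
Dimension check: dim(rho) = sum (mult * dim) = 2*1 + 1*1 + 2*2 + 0*3 + 0*3 = 7 = chi_rho(e) = 7.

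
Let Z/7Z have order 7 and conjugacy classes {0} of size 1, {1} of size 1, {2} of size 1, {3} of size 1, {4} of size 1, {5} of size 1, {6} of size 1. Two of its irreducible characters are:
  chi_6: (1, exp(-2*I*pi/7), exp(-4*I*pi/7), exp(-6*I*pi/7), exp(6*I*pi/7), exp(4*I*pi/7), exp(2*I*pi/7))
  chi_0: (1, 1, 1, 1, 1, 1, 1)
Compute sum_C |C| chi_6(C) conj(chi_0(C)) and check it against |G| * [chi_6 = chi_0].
Sum = 0; so <chi_6, chi_0> = 0 (distinct irreducibles are orthogonal).

Solution. Compute term by term over conjugacy classes (|C| * chi_6(C) * conj(chi_0(C))):
  1*(1)*conj(1) + 1*(exp(-2*I*pi/7))*conj(1) + 1*(exp(-4*I*pi/7))*conj(1) + 1*(exp(-6*I*pi/7))*conj(1) + 1*(exp(6*I*pi/7))*conj(1) + 1*(exp(4*I*pi/7))*conj(1) + 1*(exp(2*I*pi/7))*conj(1)
  = (1) + (exp(-2*I*pi/7)) + (exp(-4*I*pi/7)) + (exp(-6*I*pi/7)) + (exp(6*I*pi/7)) + (exp(4*I*pi/7)) + (exp(2*I*pi/7))
  = 0.
(Exp terms are combined using exp(i*s)*conj(exp(i*t)) = exp(i*(s-t)), and sums of them are collapsed using the identity that for every m > 1 the m distinct m-th roots of unity sum to 0, e.g. 1 + exp(2*I*pi/3) + exp(-2*I*pi/3) = 0.)
Dividing by |G| = 7 gives 0/7 = 0, matching the row-orthogonality relation <chi_6, chi_0> = [chi_6 = chi_0].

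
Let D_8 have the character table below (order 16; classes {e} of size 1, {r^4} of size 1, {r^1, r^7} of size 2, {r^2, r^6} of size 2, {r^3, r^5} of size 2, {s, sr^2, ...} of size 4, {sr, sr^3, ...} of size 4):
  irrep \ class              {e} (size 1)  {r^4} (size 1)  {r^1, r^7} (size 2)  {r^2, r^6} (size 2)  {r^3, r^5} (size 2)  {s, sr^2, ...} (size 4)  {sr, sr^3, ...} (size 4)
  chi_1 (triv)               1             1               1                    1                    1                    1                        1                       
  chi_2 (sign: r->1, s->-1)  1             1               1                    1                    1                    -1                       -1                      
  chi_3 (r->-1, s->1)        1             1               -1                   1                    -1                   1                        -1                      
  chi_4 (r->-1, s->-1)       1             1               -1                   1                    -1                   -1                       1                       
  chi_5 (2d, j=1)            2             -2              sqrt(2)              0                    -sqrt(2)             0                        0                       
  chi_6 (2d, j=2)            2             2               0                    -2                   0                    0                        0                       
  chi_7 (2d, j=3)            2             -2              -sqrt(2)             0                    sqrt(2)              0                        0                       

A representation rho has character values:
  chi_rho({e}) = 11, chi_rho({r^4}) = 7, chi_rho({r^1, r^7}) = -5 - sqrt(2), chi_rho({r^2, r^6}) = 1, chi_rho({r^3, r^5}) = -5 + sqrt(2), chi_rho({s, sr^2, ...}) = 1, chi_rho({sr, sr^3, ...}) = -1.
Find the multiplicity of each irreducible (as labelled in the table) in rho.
Multiplicities: chi_1: 0, chi_2: 0, chi_3: 3, chi_4: 2, chi_5: 0, chi_6: 2, chi_7: 1.

Proof sketch: Use <chi_rho, chi> = (1/|G|) sum_C |C| * chi_rho(C) * conj(chi(C)) with |G| = 16 for each irreducible chi in the table:
  <chi_rho, chi_1> = (1/16)[1*(11)*conj(1) + 1*(7)*conj(1) + 2*(-5 - sqrt(2))*conj(1) + 2*(1)*conj(1) + 2*(-5 + sqrt(2))*conj(1) + 4*(1)*conj(1) + 4*(-1)*conj(1)]
      = (1/16)[(11) + (7) + (-10 - 2*sqrt(2)) + (2) + (-10 + 2*sqrt(2)) + (4) + (-4)] = 0/16 = 0
  <chi_rho, chi_2> = (1/16)[1*(11)*conj(1) + 1*(7)*conj(1) + 2*(-5 - sqrt(2))*conj(1) + 2*(1)*conj(1) + 2*(-5 + sqrt(2))*conj(1) + 4*(1)*conj(-1) + 4*(-1)*conj(-1)]
      = (1/16)[(11) + (7) + (-10 - 2*sqrt(2)) + (2) + (-10 + 2*sqrt(2)) + (-4) + (4)] = 0/16 = 0
  <chi_rho, chi_3> = (1/16)[1*(11)*conj(1) + 1*(7)*conj(1) + 2*(-5 - sqrt(2))*conj(-1) + 2*(1)*conj(1) + 2*(-5 + sqrt(2))*conj(-1) + 4*(1)*conj(1) + 4*(-1)*conj(-1)]
      = (1/16)[(11) + (7) + (2*sqrt(2) + 10) + (2) + (10 - 2*sqrt(2)) + (4) + (4)] = 48/16 = 3
  <chi_rho, chi_4> = (1/16)[1*(11)*conj(1) + 1*(7)*conj(1) + 2*(-5 - sqrt(2))*conj(-1) + 2*(1)*conj(1) + 2*(-5 + sqrt(2))*conj(-1) + 4*(1)*conj(-1) + 4*(-1)*conj(1)]
      = (1/16)[(11) + (7) + (2*sqrt(2) + 10) + (2) + (10 - 2*sqrt(2)) + (-4) + (-4)] = 32/16 = 2
  <chi_rho, chi_5> = (1/16)[1*(11)*conj(2) + 1*(7)*conj(-2) + 2*(-5 - sqrt(2))*conj(sqrt(2)) + 2*(1)*conj(0) + 2*(-5 + sqrt(2))*conj(-sqrt(2)) + 4*(1)*conj(0) + 4*(-1)*conj(0)]
      = (1/16)[(22) + (-14) + (-10*sqrt(2) - 4) + (0) + (-4 + 10*sqrt(2)) + (0) + (0)] = 0/16 = 0
  <chi_rho, chi_6> = (1/16)[1*(11)*conj(2) + 1*(7)*conj(2) + 2*(-5 - sqrt(2))*conj(0) + 2*(1)*conj(-2) + 2*(-5 + sqrt(2))*conj(0) + 4*(1)*conj(0) + 4*(-1)*conj(0)]
      = (1/16)[(22) + (14) + (0) + (-4) + (0) + (0) + (0)] = 32/16 = 2
  <chi_rho, chi_7> = (1/16)[1*(11)*conj(2) + 1*(7)*conj(-2) + 2*(-5 - sqrt(2))*conj(-sqrt(2)) + 2*(1)*conj(0) + 2*(-5 + sqrt(2))*conj(sqrt(2)) + 4*(1)*conj(0) + 4*(-1)*conj(0)]
      = (1/16)[(22) + (-14) + (4 + 10*sqrt(2)) + (0) + (4 - 10*sqrt(2)) + (0) + (0)] = 16/16 = 1
Dimension check: dim(rho) = sum (mult * dim) = 0*1 + 0*1 + 3*1 + 2*1 + 0*2 + 2*2 + 1*2 = 11 = chi_rho(e) = 11.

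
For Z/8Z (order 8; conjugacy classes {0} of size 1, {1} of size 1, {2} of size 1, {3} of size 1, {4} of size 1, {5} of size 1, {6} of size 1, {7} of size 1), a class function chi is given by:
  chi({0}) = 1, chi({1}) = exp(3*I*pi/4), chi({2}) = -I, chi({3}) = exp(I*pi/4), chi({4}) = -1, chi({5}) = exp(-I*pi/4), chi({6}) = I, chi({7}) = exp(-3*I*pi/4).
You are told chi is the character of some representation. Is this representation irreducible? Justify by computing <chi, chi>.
Irreducible: <chi, chi> = 1.

Explanation: <chi, chi> = (1/|G|) sum_C |C| * |chi(C)|^2 = (1/8)[1*|1|^2 + 1*|exp(3*I*pi/4)|^2 + 1*|-I|^2 + 1*|exp(I*pi/4)|^2 + 1*|-1|^2 + 1*|exp(-I*pi/4)|^2 + 1*|I|^2 + 1*|exp(-3*I*pi/4)|^2]
  = (1/8)[(1) + (1) + (1) + (1) + (1) + (1) + (1) + (1)] = 8/8 = 1.
(Exp terms are combined using exp(i*s)*conj(exp(i*t)) = exp(i*(s-t)), and sums of them are collapsed using the identity that for every m > 1 the m distinct m-th roots of unity sum to 0, e.g. 1 + exp(2*I*pi/3) + exp(-2*I*pi/3) = 0.)
A character is irreducible iff <chi, chi> = 1, so this representation is irreducible.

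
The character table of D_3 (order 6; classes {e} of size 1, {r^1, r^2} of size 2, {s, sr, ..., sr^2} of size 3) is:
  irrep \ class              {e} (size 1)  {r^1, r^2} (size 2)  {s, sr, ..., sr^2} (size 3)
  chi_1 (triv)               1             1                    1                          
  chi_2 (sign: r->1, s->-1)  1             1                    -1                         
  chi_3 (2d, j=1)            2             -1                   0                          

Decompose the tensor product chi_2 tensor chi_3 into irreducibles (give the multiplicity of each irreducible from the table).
chi_2 tensor chi_3 = chi_3 (all other irreducibles have multiplicity 0).

Argument: The character of a tensor product is the pointwise product (chi_2 * chi_3)(C) = chi_2(C) * chi_3(C):
  {e}: (1)*(2), {r^1, r^2}: (1)*(-1), {s, sr, ..., sr^2}: (-1)*(0)
so (chi_2 * chi_3) takes values
  {e} -> 2, {r^1, r^2} -> -1, {s, sr, ..., sr^2} -> 0.
Now take the inner product of this character with each irreducible chi from the table, <chi_2*chi_3, chi> = (1/6) sum_C |C| (chi_2*chi_3)(C) conj(chi(C)):
  <chi_2*chi_3, chi_1> = (1/6)[1*(2)*conj(1) + 2*(-1)*conj(1) + 3*(0)*conj(1)]
      = (1/6)[(2) + (-2) + (0)] = 0/6 = 0
  <chi_2*chi_3, chi_2> = (1/6)[1*(2)*conj(1) + 2*(-1)*conj(1) + 3*(0)*conj(-1)]
      = (1/6)[(2) + (-2) + (0)] = 0/6 = 0
  <chi_2*chi_3, chi_3> = (1/6)[1*(2)*conj(2) + 2*(-1)*conj(-1) + 3*(0)*conj(0)]
      = (1/6)[(4) + (2) + (0)] = 6/6 = 1
Hence the multiplicities are chi_3: 1. Dimension check: dim(chi_2)*dim(chi_3) = 1*2 = 2 and sum (mult * dim) = 1*2 = 2.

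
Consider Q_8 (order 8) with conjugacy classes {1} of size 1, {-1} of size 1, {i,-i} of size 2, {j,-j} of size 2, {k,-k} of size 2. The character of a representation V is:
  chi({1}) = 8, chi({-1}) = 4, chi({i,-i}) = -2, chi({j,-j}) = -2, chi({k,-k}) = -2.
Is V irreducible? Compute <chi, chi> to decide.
Not irreducible (reducible): <chi, chi> = 13 > 1.

Why: <chi, chi> = (1/|G|) sum_C |C| * |chi(C)|^2 = (1/8)[1*|8|^2 + 1*|4|^2 + 2*|-2|^2 + 2*|-2|^2 + 2*|-2|^2]
  = (1/8)[(64) + (16) + (8) + (8) + (8)] = 104/8 = 13.
A character is irreducible iff <chi, chi> = 1, so this representation is reducible.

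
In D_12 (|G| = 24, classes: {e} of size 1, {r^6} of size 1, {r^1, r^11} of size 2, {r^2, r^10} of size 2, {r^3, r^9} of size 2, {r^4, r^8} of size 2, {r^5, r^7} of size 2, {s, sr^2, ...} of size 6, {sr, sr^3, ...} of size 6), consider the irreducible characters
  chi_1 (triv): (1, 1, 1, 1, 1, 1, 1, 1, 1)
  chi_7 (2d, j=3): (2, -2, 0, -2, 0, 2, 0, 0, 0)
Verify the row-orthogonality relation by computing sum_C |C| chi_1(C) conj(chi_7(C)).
Sum = 0; so <chi_1, chi_7> = 0 (distinct irreducibles are orthogonal).

Derivation: Compute term by term over conjugacy classes (|C| * chi_1(C) * conj(chi_7(C))):
  1*(1)*conj(2) + 1*(1)*conj(-2) + 2*(1)*conj(0) + 2*(1)*conj(-2) + 2*(1)*conj(0) + 2*(1)*conj(2) + 2*(1)*conj(0) + 6*(1)*conj(0) + 6*(1)*conj(0)
  = (2) + (-2) + (0) + (-4) + (0) + (4) + (0) + (0) + (0)
  = 0.
Dividing by |G| = 24 gives 0/24 = 0, matching the row-orthogonality relation <chi_1, chi_7> = [chi_1 = chi_7].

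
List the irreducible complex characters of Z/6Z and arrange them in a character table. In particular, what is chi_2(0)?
Character table of Z/6Z (irreps indexed chi_0,...,chi_5 with chi_k(m) = zeta_6^(k*m), zeta_6 = exp(2*pi*i/6)):
  irrep \ class  {0} (size 1)  {1} (size 1)    {2} (size 1)    {3} (size 1)  {4} (size 1)    {5} (size 1)  
  chi_0          1             1               1               1             1               1             
  chi_1          1             exp(I*pi/3)     exp(2*I*pi/3)   -1            exp(-2*I*pi/3)  exp(-I*pi/3)  
  chi_2          1             exp(2*I*pi/3)   exp(-2*I*pi/3)  1             exp(2*I*pi/3)   exp(-2*I*pi/3)
  chi_3          1             -1              1               -1            1               -1            
  chi_4          1             exp(-2*I*pi/3)  exp(2*I*pi/3)   1             exp(-2*I*pi/3)  exp(2*I*pi/3) 
  chi_5          1             exp(-I*pi/3)    exp(-2*I*pi/3)  -1            exp(2*I*pi/3)   exp(I*pi/3)   

Spot check: chi_2(0) = zeta_6^(2*0) = zeta_6^0 = 1.

Proof sketch: Z/6Z is abelian, so all 6 irreducible complex representations are 1-dimensional. They are given by chi_k(m) = zeta_6^(k*m) for k = 0,...,5. Row orthogonality: sum_m chi_k(m) conj(chi_l(m)) = 6 * [k = l].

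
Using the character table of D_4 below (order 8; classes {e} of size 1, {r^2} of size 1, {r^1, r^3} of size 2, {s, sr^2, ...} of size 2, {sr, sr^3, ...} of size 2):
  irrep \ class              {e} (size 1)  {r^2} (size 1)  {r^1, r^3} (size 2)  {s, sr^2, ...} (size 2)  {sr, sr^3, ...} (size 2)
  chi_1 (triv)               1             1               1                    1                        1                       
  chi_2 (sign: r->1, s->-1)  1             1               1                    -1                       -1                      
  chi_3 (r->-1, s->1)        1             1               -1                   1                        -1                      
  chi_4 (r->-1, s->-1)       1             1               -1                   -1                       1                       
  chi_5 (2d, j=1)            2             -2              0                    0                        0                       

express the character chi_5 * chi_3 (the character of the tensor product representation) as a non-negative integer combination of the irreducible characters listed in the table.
chi_5 tensor chi_3 = chi_5 (all other irreducibles have multiplicity 0).

Why: The character of a tensor product is the pointwise product (chi_5 * chi_3)(C) = chi_5(C) * chi_3(C):
  {e}: (2)*(1), {r^2}: (-2)*(1), {r^1, r^3}: (0)*(-1), {s, sr^2, ...}: (0)*(1), {sr, sr^3, ...}: (0)*(-1)
so (chi_5 * chi_3) takes values
  {e} -> 2, {r^2} -> -2, {r^1, r^3} -> 0, {s, sr^2, ...} -> 0, {sr, sr^3, ...} -> 0.
Now take the inner product of this character with each irreducible chi from the table, <chi_5*chi_3, chi> = (1/8) sum_C |C| (chi_5*chi_3)(C) conj(chi(C)):
  <chi_5*chi_3, chi_1> = (1/8)[1*(2)*conj(1) + 1*(-2)*conj(1) + 2*(0)*conj(1) + 2*(0)*conj(1) + 2*(0)*conj(1)]
      = (1/8)[(2) + (-2) + (0) + (0) + (0)] = 0/8 = 0
  <chi_5*chi_3, chi_2> = (1/8)[1*(2)*conj(1) + 1*(-2)*conj(1) + 2*(0)*conj(1) + 2*(0)*conj(-1) + 2*(0)*conj(-1)]
      = (1/8)[(2) + (-2) + (0) + (0) + (0)] = 0/8 = 0
  <chi_5*chi_3, chi_3> = (1/8)[1*(2)*conj(1) + 1*(-2)*conj(1) + 2*(0)*conj(-1) + 2*(0)*conj(1) + 2*(0)*conj(-1)]
      = (1/8)[(2) + (-2) + (0) + (0) + (0)] = 0/8 = 0
  <chi_5*chi_3, chi_4> = (1/8)[1*(2)*conj(1) + 1*(-2)*conj(1) + 2*(0)*conj(-1) + 2*(0)*conj(-1) + 2*(0)*conj(1)]
      = (1/8)[(2) + (-2) + (0) + (0) + (0)] = 0/8 = 0
  <chi_5*chi_3, chi_5> = (1/8)[1*(2)*conj(2) + 1*(-2)*conj(-2) + 2*(0)*conj(0) + 2*(0)*conj(0) + 2*(0)*conj(0)]
      = (1/8)[(4) + (4) + (0) + (0) + (0)] = 8/8 = 1
Hence the multiplicities are chi_5: 1. Dimension check: dim(chi_5)*dim(chi_3) = 2*1 = 2 and sum (mult * dim) = 1*2 = 2.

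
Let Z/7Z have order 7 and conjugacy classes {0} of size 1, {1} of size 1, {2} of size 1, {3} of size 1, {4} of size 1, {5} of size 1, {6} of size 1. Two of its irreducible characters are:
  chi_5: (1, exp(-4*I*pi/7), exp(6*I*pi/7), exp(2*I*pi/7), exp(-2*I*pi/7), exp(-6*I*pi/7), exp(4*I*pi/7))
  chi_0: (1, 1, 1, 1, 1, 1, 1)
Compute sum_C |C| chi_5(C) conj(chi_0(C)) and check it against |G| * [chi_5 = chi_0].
Sum = 0; so <chi_5, chi_0> = 0 (distinct irreducibles are orthogonal).

Derivation: Compute term by term over conjugacy classes (|C| * chi_5(C) * conj(chi_0(C))):
  1*(1)*conj(1) + 1*(exp(-4*I*pi/7))*conj(1) + 1*(exp(6*I*pi/7))*conj(1) + 1*(exp(2*I*pi/7))*conj(1) + 1*(exp(-2*I*pi/7))*conj(1) + 1*(exp(-6*I*pi/7))*conj(1) + 1*(exp(4*I*pi/7))*conj(1)
  = (1) + (exp(-4*I*pi/7)) + (exp(6*I*pi/7)) + (exp(2*I*pi/7)) + (exp(-2*I*pi/7)) + (exp(-6*I*pi/7)) + (exp(4*I*pi/7))
  = 0.
(Exp terms are combined using exp(i*s)*conj(exp(i*t)) = exp(i*(s-t)), and sums of them are collapsed using the identity that for every m > 1 the m distinct m-th roots of unity sum to 0, e.g. 1 + exp(2*I*pi/3) + exp(-2*I*pi/3) = 0.)
Dividing by |G| = 7 gives 0/7 = 0, matching the row-orthogonality relation <chi_5, chi_0> = [chi_5 = chi_0].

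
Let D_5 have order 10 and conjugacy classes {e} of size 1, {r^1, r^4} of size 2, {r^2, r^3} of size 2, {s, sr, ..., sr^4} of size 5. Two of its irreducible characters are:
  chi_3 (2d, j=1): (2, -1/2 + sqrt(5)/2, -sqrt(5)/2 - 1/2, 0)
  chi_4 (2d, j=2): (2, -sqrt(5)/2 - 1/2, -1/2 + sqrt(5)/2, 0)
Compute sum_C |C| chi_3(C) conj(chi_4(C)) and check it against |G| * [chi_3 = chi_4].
Sum = 0; so <chi_3, chi_4> = 0 (distinct irreducibles are orthogonal).

Why: Compute term by term over conjugacy classes (|C| * chi_3(C) * conj(chi_4(C))):
  1*(2)*conj(2) + 2*(-1/2 + sqrt(5)/2)*conj(-sqrt(5)/2 - 1/2) + 2*(-sqrt(5)/2 - 1/2)*conj(-1/2 + sqrt(5)/2) + 5*(0)*conj(0)
  = (4) + (-2) + (-2) + (0)
  = 0.
Dividing by |G| = 10 gives 0/10 = 0, matching the row-orthogonality relation <chi_3, chi_4> = [chi_3 = chi_4].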